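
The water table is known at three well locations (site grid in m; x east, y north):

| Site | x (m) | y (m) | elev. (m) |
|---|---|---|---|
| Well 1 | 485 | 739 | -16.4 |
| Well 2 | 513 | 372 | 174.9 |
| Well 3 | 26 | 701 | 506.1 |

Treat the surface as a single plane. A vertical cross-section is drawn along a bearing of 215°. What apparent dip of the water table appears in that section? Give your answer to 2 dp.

48.22°

Two edge vectors: Well 1→Well 2 = (28, -367, 191.3), Well 1→Well 3 = (-459, -38, 522.5).
Normal n = (Well 1→Well 2) × (Well 1→Well 3) = (-184488.1, -102436.7, -169517).
So ∂z/∂x = −n_x/n_z = −1.08832 and ∂z/∂y = −n_y/n_z = −0.60429.
Unit vector along 215° is (sin 215°, cos 215°) = (-0.5736, -0.8192).
Slope in that direction = a·(-0.5736) + b·(-0.8192) = 1.11923.
Apparent dip = arctan|1.11923| = 48.22° (true dip is 51.2°, so apparent ≤ true as expected).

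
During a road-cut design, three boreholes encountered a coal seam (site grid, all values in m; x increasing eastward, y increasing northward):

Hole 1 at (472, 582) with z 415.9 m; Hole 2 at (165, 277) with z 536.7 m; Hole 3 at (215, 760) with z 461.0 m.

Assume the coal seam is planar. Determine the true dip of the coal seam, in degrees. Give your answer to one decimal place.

Let the plane be z = a·x + b·y + c.
Hole 2−Hole 1: −307a − 305b = 120.8;  Hole 3−Hole 1: −257a + 178b = 45.1.
Solving gives a = −0.26504, b = −0.12929.
Gradient magnitude |∇z| = √(a² + b²) = √(0.07024 + 0.01672) = 0.29489.
True dip = arctan(0.29489) = 16.4°, dipping toward ENE (azimuth ≈ 064°).

16.4°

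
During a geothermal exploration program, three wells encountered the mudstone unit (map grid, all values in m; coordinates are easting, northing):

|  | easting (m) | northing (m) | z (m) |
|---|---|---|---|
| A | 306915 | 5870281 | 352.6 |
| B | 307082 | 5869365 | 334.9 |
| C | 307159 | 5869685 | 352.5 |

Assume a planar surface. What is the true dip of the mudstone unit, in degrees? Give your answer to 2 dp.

5.21°

Let the plane be z = a·easting + b·northing + c.
B−A: 167a − 916b = −17.7;  C−A: 244a − 596b = −0.1.
Solving gives a = 0.08435, b = 0.03470.
Gradient magnitude |∇z| = √(a² + b²) = √(0.00712 + 0.00120) = 0.09121.
True dip = arctan(0.09121) = 5.21°, dipping toward WSW (azimuth ≈ 248°).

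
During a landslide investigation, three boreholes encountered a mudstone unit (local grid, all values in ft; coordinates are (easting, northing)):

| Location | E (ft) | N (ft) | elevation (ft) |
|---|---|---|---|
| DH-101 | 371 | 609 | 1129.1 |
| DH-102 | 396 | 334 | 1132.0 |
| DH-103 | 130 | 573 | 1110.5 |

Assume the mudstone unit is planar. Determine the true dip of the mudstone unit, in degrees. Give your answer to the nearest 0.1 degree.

4.4°

Two edge vectors: DH-101→DH-102 = (25, -275, 2.9), DH-101→DH-103 = (-241, -36, -18.6).
Normal n = (DH-101→DH-102) × (DH-101→DH-103) = (5219.4, -233.9, -67175).
So ∂z/∂E = −n_x/n_z = 0.07770 and ∂z/∂N = −n_y/n_z = −0.00348.
Gradient magnitude |∇z| = √(a² + b²) = √(0.00604 + 0.00001) = 0.07778.
True dip = arctan(0.07778) = 4.4°, dipping toward W (azimuth ≈ 273°).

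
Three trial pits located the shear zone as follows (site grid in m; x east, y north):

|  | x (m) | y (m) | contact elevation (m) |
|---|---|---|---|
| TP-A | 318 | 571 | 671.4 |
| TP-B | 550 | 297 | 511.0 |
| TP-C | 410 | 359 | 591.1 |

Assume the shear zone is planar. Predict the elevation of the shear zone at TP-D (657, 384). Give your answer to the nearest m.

Let the plane be z = a·x + b·y + c.
TP-B−TP-A: 232a − 274b = −160.4;  TP-C−TP-A: 92a − 212b = −80.3.
Solving gives a = −0.50061, b = 0.16153.
Then c = 671.4 − a·318 − b·571 = 738.36.
At (657, 384): z = −328.9 + 62.0 + 738.36 = 471.5 m.

471 m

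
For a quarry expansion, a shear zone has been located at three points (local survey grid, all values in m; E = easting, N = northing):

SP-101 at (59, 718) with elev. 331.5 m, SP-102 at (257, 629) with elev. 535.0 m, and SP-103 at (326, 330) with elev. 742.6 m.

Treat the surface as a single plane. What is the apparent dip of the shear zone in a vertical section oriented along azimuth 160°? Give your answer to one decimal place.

37.0°

Two edge vectors: SP-101→SP-102 = (198, -89, 203.5), SP-101→SP-103 = (267, -388, 411.1).
Normal n = (SP-101→SP-102) × (SP-101→SP-103) = (42370.1, -27063.3, -53061).
So ∂z/∂E = −n_x/n_z = 0.79852 and ∂z/∂N = −n_y/n_z = −0.51004.
Unit vector along 160° is (sin 160°, cos 160°) = (0.3420, -0.9397).
Slope in that direction = a·(0.3420) + b·(-0.9397) = 0.75239.
Apparent dip = arctan|0.75239| = 37.0° (true dip is 43.5°, so apparent ≤ true as expected).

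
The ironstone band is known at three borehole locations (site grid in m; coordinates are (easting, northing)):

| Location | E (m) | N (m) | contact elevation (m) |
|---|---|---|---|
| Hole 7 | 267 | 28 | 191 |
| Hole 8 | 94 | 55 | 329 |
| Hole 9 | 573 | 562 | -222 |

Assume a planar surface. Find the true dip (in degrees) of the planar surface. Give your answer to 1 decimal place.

Let the plane be z = a·E + b·N + c.
Hole 8−Hole 7: −173a + 27b = 138;  Hole 9−Hole 7: 306a + 534b = −413.
Solving gives a = −0.84300, b = −0.29034.
Gradient magnitude |∇z| = √(a² + b²) = √(0.71065 + 0.08430) = 0.89160.
True dip = arctan(0.89160) = 41.7°, dipping toward ENE (azimuth ≈ 071°).

41.7°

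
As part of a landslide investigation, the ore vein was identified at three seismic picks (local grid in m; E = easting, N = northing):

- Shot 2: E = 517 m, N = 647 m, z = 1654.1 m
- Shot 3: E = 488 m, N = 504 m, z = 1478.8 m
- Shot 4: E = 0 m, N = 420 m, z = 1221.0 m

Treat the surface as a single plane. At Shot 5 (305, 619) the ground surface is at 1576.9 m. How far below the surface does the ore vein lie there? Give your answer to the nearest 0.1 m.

Let the plane be z = a·E + b·N + c.
Shot 3−Shot 2: −29a − 143b = −175.3;  Shot 4−Shot 2: −517a − 227b = −433.1.
Solving gives a = 0.32874, b = 1.15921.
Then c = 1654.1 − a·517 − b·647 = 734.13.
At (305, 619): z_contact = 100.27 + 717.55 + 734.13 = 1551.95 m.
Depth below ground = 1576.9 − 1551.95 = 25.0 m.

25.0 m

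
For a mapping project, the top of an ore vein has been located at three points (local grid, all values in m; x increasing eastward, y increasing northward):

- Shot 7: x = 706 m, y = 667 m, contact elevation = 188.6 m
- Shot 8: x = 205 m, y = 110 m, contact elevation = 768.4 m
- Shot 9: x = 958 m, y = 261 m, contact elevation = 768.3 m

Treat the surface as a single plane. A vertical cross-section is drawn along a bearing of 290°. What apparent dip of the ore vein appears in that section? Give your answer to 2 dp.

Two edge vectors: Shot 7→Shot 8 = (-501, -557, 579.8), Shot 7→Shot 9 = (252, -406, 579.7).
Normal n = (Shot 7→Shot 8) × (Shot 7→Shot 9) = (-87494.1, 436539.3, 343770).
So ∂z/∂x = −n_x/n_z = 0.25451 and ∂z/∂y = −n_y/n_z = −1.26986.
Unit vector along 290° is (sin 290°, cos 290°) = (-0.9397, 0.3420).
Slope in that direction = a·(-0.9397) + b·(0.3420) = −0.67348.
Apparent dip = arctan|0.67348| = 33.96° (true dip is 52.3°, so apparent ≤ true as expected).

33.96°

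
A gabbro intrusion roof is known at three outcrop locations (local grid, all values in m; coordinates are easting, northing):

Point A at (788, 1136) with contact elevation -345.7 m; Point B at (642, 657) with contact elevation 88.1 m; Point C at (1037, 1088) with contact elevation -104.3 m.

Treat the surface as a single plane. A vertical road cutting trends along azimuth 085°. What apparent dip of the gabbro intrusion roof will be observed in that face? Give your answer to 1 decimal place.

Let the plane be z = a·easting + b·northing + c.
Point B−Point A: −146a − 479b = 433.8;  Point C−Point A: 249a − 48b = 241.4.
Solving gives a = 0.75078, b = −1.13448.
Unit vector along 085° is (sin 85°, cos 85°) = (0.9962, 0.0872).
Slope in that direction = a·(0.9962) + b·(0.0872) = 0.64905.
Apparent dip = arctan|0.64905| = 33.0° (true dip is 53.7°, so apparent ≤ true as expected).

33.0°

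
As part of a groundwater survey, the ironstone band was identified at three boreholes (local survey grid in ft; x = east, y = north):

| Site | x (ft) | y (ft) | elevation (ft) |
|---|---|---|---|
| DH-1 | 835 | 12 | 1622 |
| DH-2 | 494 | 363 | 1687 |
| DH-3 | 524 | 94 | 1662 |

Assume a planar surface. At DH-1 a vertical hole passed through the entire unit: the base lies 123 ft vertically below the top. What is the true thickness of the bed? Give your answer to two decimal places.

121.90 ft

Two edge vectors: DH-1→DH-2 = (-341, 351, 65), DH-1→DH-3 = (-311, 82, 40).
Normal n = (DH-1→DH-2) × (DH-1→DH-3) = (8710, -6575, 81199).
So ∂z/∂x = −n_x/n_z = −0.10727 and ∂z/∂y = −n_y/n_z = 0.08097.
|∇z| = √(a²+b²) = 0.13440, so dip δ = arctan(0.13440) = 7.65°.
True thickness = vertical thickness × cos δ = 123 × cos 7.65° = 121.90 ft.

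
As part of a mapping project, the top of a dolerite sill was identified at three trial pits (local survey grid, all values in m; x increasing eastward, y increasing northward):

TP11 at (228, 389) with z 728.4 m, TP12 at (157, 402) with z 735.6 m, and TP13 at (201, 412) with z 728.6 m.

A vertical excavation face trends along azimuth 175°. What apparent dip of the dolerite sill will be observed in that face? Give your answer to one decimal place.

Let the plane be z = a·x + b·y + c.
TP12−TP11: −71a + 13b = 7.2;  TP13−TP11: −27a + 23b = 0.2.
Solving gives a = −0.12715, b = −0.14056.
Unit vector along 175° is (sin 175°, cos 175°) = (0.0872, -0.9962).
Slope in that direction = a·(0.0872) + b·(-0.9962) = 0.12895.
Apparent dip = arctan|0.12895| = 7.3° (true dip is 10.7°, so apparent ≤ true as expected).

7.3°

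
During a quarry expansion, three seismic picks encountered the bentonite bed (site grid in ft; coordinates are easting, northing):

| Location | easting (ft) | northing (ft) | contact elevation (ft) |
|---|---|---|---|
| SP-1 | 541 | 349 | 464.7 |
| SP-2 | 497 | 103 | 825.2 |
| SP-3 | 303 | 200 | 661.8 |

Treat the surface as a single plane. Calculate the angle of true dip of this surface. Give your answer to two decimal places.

56.08°

Let the plane be z = a·easting + b·northing + c.
SP-2−SP-1: −44a − 246b = 360.5;  SP-3−SP-1: −238a − 149b = 197.1.
Solving gives a = 0.10055, b = −1.48343.
Gradient magnitude |∇z| = √(a² + b²) = √(0.01011 + 2.20057) = 1.48684.
True dip = arctan(1.48684) = 56.08°, dipping toward N (azimuth ≈ 356°).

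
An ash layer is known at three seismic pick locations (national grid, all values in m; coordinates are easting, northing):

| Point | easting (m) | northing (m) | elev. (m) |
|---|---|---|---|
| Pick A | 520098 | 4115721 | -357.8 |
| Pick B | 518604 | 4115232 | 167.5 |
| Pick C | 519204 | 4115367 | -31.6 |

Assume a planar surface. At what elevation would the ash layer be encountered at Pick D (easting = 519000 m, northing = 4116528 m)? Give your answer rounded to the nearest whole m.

-197 m

Let the plane be z = a·easting + b·northing + c.
Pick B−Pick A: −1494a − 489b = 525.3;  Pick C−Pick A: −894a − 354b = 326.2.
Solving gives a = −0.28834805, b = −0.19326791.
Then c = -357.8 − a·520098 − b·4115721 = 945048.24.
At (519000, 4116528): z = −149652.6 − 795592.8 + 945048.24 = -197.2 m.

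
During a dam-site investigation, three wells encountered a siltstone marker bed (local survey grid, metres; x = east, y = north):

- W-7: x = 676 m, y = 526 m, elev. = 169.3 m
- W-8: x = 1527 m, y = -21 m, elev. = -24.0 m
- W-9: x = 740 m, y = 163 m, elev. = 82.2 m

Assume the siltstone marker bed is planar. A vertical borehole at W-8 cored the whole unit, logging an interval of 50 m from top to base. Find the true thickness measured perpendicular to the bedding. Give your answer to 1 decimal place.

Let the plane be z = a·x + b·y + c.
W-8−W-7: 851a − 547b = −193.3;  W-9−W-7: 64a − 363b = −87.1.
Solving gives a = −0.08223, b = 0.22545.
|∇z| = √(a²+b²) = 0.23998, so dip δ = arctan(0.23998) = 13.49°.
True thickness = vertical thickness × cos δ = 50 × cos 13.49° = 48.6 m.

48.6 m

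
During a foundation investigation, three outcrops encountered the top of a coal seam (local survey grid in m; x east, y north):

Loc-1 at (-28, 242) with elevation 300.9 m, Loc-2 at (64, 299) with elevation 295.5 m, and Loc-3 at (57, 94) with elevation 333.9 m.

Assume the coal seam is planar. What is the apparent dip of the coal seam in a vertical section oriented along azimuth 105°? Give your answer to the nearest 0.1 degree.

6.0°

Let the plane be z = a·x + b·y + c.
Loc-2−Loc-1: 92a + 57b = −5.4;  Loc-3−Loc-1: 85a − 148b = 33.
Solving gives a = 0.05860, b = −0.18932.
Unit vector along 105° is (sin 105°, cos 105°) = (0.9659, -0.2588).
Slope in that direction = a·(0.9659) + b·(-0.2588) = 0.10560.
Apparent dip = arctan|0.10560| = 6.0° (true dip is 11.2°, so apparent ≤ true as expected).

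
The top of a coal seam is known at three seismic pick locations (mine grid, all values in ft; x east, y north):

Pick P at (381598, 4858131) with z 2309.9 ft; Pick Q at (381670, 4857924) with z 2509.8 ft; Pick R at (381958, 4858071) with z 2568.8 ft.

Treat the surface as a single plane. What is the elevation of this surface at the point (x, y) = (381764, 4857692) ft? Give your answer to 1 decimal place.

2741.7 ft

Let the plane be z = a·x + b·y + c.
Pick Q−Pick P: 72a − 207b = 199.9;  Pick R−Pick P: 360a − 60b = 258.9.
Solving gives a = 0.592568376, b = −0.759589744.
Then c = 2309.9 − a·381598 − b·4858131 = 3466373.47.
At (381764, 4857692): z = 226221.3 − 3689853.0 + 3466373.47 = 2741.7 ft.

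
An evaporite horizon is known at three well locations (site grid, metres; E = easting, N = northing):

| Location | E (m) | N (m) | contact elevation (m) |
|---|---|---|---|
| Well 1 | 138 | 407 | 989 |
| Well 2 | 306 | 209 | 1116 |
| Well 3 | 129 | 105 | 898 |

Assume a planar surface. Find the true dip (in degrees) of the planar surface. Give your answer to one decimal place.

47.9°

Two edge vectors: Well 1→Well 2 = (168, -198, 127), Well 1→Well 3 = (-9, -302, -91).
Normal n = (Well 1→Well 2) × (Well 1→Well 3) = (56372, 14145, -52518).
So ∂z/∂E = −n_x/n_z = 1.07338 and ∂z/∂N = −n_y/n_z = 0.26934.
Gradient magnitude |∇z| = √(a² + b²) = √(1.15215 + 0.07254) = 1.10666.
True dip = arctan(1.10666) = 47.9°, dipping toward WSW (azimuth ≈ 256°).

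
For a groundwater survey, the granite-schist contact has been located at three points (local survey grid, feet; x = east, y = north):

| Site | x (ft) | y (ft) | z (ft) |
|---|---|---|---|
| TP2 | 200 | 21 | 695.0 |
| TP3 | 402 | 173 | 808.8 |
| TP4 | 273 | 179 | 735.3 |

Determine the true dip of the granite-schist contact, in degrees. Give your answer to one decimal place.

Two edge vectors: TP2→TP3 = (202, 152, 113.8), TP2→TP4 = (73, 158, 40.3).
Normal n = (TP2→TP3) × (TP2→TP4) = (-11854.8, 166.8, 20820).
So ∂z/∂x = −n_x/n_z = 0.56939 and ∂z/∂y = −n_y/n_z = −0.00801.
Gradient magnitude |∇z| = √(a² + b²) = √(0.32421 + 0.00006) = 0.56945.
True dip = arctan(0.56945) = 29.7°, dipping toward W (azimuth ≈ 271°).

29.7°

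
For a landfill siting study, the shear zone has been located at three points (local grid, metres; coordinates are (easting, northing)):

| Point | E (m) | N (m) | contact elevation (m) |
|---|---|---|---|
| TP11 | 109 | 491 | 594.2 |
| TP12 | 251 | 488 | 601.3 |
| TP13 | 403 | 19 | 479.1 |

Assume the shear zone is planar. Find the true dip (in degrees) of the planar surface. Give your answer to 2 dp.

Two edge vectors: TP11→TP12 = (142, -3, 7.1), TP11→TP13 = (294, -472, -115.1).
Normal n = (TP11→TP12) × (TP11→TP13) = (3696.5, 18431.6, -66142).
So ∂z/∂E = −n_x/n_z = 0.05589 and ∂z/∂N = −n_y/n_z = 0.27867.
Gradient magnitude |∇z| = √(a² + b²) = √(0.00312 + 0.07766) = 0.28422.
True dip = arctan(0.28422) = 15.87°, dipping toward SSW (azimuth ≈ 191°).

15.87°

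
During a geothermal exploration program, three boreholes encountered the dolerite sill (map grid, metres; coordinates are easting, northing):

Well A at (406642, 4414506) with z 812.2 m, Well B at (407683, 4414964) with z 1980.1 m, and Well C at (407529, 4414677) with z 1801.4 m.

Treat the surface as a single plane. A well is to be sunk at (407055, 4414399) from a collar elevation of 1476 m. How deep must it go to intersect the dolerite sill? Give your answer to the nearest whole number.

208 m

Let the plane be z = a·easting + b·northing + c.
Well B−Well A: 1041a + 458b = 1167.9;  Well C−Well A: 887a + 171b = 989.2.
Solving gives a = 1.11000811, b = 0.02703398.
Then c = 812.2 − a·406642 − b·4414506 = −569905.37.
At (407055, 4414399): z_contact = 451834.3 + 119338.8 − 569905.37 = 1267.7 m.
Depth below ground = 1476 − 1267.7 = 208 m.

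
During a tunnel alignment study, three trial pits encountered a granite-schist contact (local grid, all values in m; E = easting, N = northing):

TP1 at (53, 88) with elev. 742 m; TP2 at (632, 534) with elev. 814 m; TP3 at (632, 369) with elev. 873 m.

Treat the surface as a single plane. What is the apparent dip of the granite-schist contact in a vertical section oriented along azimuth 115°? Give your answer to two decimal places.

Two edge vectors: TP1→TP2 = (579, 446, 72), TP1→TP3 = (579, 281, 131).
Normal n = (TP1→TP2) × (TP1→TP3) = (38194, -34161, -95535).
So ∂z/∂E = −n_x/n_z = 0.39979 and ∂z/∂N = −n_y/n_z = −0.35758.
Unit vector along 115° is (sin 115°, cos 115°) = (0.9063, -0.4226).
Slope in that direction = a·(0.9063) + b·(-0.4226) = 0.51345.
Apparent dip = arctan|0.51345| = 27.18° (true dip is 28.2°, so apparent ≤ true as expected).

27.18°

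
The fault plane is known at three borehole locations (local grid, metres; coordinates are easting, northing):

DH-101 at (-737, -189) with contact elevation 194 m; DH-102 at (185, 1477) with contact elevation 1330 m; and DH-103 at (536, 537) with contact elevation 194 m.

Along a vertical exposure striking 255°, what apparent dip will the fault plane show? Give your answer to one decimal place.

16.2°

Let the plane be z = a·easting + b·northing + c.
DH-102−DH-101: 922a + 1666b = 1136;  DH-103−DH-101: 1273a + 726b = 0.
Solving gives a = −0.56822, b = 0.99634.
Unit vector along 255° is (sin 255°, cos 255°) = (-0.9659, -0.2588).
Slope in that direction = a·(-0.9659) + b·(-0.2588) = 0.29098.
Apparent dip = arctan|0.29098| = 16.2° (true dip is 48.9°, so apparent ≤ true as expected).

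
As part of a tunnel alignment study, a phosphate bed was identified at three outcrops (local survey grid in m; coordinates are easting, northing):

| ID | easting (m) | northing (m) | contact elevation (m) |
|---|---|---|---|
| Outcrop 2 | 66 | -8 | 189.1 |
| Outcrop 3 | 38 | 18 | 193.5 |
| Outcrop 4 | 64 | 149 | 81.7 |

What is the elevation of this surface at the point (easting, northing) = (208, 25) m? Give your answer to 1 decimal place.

Two edge vectors: Outcrop 2→Outcrop 3 = (-28, 26, 4.4), Outcrop 2→Outcrop 4 = (-2, 157, -107.4).
Normal n = (Outcrop 2→Outcrop 3) × (Outcrop 2→Outcrop 4) = (-3483.2, -3016, -4344).
So ∂z/∂easting = −n_x/n_z = −0.80184 and ∂z/∂northing = −n_y/n_z = −0.69429.
Intercept c from Outcrop 2: 189.1 + 52.92 − 5.55 = 236.47.
At (208, 25): z = −166.8 − 17.4 + 236.47 = 52.3 m.

52.3 m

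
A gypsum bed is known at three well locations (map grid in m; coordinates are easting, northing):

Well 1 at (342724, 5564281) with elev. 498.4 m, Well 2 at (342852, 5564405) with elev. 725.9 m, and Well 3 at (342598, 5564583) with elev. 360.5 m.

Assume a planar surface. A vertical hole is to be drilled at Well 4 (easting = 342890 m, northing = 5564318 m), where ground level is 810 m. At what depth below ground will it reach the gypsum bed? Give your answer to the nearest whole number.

Two edge vectors: Well 1→Well 2 = (128, 124, 227.5), Well 1→Well 3 = (-126, 302, -137.9).
Normal n = (Well 1→Well 2) × (Well 1→Well 3) = (-85804.6, -11013.8, 54280).
So ∂z/∂easting = −n_x/n_z = 1.58077745 and ∂z/∂northing = −n_y/n_z = 0.20290715.
Intercept c from Well 1: 498.4 − 541770.37 − 1129032.39 = −1670304.36.
At (342890, 5564318): z_contact = 542032.8 + 1129039.9 − 1670304.36 = 768.3 m.
Depth below ground = 810 − 768.3 = 42 m.

42 m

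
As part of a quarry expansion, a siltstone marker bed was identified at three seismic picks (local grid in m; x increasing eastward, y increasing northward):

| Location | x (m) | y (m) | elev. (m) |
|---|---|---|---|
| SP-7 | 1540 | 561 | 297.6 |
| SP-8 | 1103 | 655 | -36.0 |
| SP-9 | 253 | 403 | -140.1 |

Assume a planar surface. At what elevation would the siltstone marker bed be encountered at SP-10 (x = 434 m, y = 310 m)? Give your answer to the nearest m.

66 m

Two edge vectors: SP-7→SP-8 = (-437, 94, -333.6), SP-7→SP-9 = (-1287, -158, -437.7).
Normal n = (SP-7→SP-8) × (SP-7→SP-9) = (-93852.6, 238068.3, 190024).
So ∂z/∂x = −n_x/n_z = 0.49390 and ∂z/∂y = −n_y/n_z = −1.25283.
Intercept c from SP-7: 297.6 − 760.60 + 702.84 = 239.84.
At (434, 310): z = 214.4 − 388.4 + 239.84 = 65.8 m.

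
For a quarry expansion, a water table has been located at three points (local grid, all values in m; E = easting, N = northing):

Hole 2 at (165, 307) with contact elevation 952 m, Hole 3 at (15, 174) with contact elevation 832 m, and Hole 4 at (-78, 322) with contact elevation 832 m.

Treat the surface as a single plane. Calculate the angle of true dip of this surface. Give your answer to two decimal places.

Two edge vectors: Hole 2→Hole 3 = (-150, -133, -120), Hole 2→Hole 4 = (-243, 15, -120).
Normal n = (Hole 2→Hole 3) × (Hole 2→Hole 4) = (17760, 11160, -34569).
So ∂z/∂E = −n_x/n_z = 0.51376 and ∂z/∂N = −n_y/n_z = 0.32283.
Gradient magnitude |∇z| = √(a² + b²) = √(0.26394 + 0.10422) = 0.60677.
True dip = arctan(0.60677) = 31.25°, dipping toward WSW (azimuth ≈ 238°).

31.25°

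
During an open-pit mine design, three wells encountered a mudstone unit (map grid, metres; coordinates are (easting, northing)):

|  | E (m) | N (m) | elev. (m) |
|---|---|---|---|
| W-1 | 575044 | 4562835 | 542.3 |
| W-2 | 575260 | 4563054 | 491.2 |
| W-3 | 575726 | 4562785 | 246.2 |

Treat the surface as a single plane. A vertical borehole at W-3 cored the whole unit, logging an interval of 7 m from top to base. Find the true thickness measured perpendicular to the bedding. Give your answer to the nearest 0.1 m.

6.4 m

Let the plane be z = a·E + b·N + c.
W-2−W-1: 216a + 219b = −51.1;  W-3−W-1: 682a − 50b = −296.1.
Solving gives a = −0.42084, b = 0.18174.
|∇z| = √(a²+b²) = 0.45841, so dip δ = arctan(0.45841) = 24.63°.
True thickness = vertical thickness × cos δ = 7 × cos 24.63° = 6.4 m.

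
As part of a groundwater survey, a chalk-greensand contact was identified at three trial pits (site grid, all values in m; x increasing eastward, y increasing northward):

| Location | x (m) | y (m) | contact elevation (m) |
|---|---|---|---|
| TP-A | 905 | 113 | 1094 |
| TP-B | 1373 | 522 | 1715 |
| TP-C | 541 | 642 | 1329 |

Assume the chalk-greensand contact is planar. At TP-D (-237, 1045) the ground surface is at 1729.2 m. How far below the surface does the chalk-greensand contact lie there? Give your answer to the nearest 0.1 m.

514.7 m

Two edge vectors: TP-A→TP-B = (468, 409, 621), TP-A→TP-C = (-364, 529, 235).
Normal n = (TP-A→TP-B) × (TP-A→TP-C) = (-232394, -336024, 396448).
So ∂z/∂x = −n_x/n_z = 0.586190 and ∂z/∂y = −n_y/n_z = 0.847587.
Intercept c from TP-A: 1094 − 530.50 − 95.78 = 467.72.
At (-237, 1045): z_contact = −138.93 + 885.73 + 467.72 = 1214.52 m.
Depth below ground = 1729.2 − 1214.52 = 514.7 m.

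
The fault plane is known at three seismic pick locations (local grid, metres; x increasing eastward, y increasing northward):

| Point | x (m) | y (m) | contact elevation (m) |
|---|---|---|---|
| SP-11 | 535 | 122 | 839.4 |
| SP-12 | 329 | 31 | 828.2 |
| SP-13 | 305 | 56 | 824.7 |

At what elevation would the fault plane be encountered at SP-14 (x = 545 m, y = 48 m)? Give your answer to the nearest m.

845 m

Two edge vectors: SP-11→SP-12 = (-206, -91, -11.2), SP-11→SP-13 = (-230, -66, -14.7).
Normal n = (SP-11→SP-12) × (SP-11→SP-13) = (598.5, -452.2, -7334).
So ∂z/∂x = −n_x/n_z = 0.08161 and ∂z/∂y = −n_y/n_z = −0.06166.
Intercept c from SP-11: 839.4 − 43.66 + 7.52 = 803.26.
At (545, 48): z = 44.5 − 3.0 + 803.26 = 844.8 m.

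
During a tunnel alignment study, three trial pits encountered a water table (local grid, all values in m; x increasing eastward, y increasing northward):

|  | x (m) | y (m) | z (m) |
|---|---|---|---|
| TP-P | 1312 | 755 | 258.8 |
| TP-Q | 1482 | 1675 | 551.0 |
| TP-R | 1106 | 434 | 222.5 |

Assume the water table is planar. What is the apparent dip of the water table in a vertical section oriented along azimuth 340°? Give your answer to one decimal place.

27.9°

Two edge vectors: TP-P→TP-Q = (170, 920, 292.2), TP-P→TP-R = (-206, -321, -36.3).
Normal n = (TP-P→TP-Q) × (TP-P→TP-R) = (60400.2, -54022.2, 134950).
So ∂z/∂x = −n_x/n_z = −0.44757 and ∂z/∂y = −n_y/n_z = 0.40031.
Unit vector along 340° is (sin 340°, cos 340°) = (-0.3420, 0.9397).
Slope in that direction = a·(-0.3420) + b·(0.9397) = 0.52925.
Apparent dip = arctan|0.52925| = 27.9° (true dip is 31.0°, so apparent ≤ true as expected).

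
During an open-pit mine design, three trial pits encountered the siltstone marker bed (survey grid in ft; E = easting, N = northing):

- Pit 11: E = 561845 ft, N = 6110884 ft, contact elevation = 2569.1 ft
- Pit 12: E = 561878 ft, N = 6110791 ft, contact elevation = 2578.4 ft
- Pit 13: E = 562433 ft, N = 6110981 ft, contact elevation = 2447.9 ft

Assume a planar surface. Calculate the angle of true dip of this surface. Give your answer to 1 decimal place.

Two edge vectors: Pit 11→Pit 12 = (33, -93, 9.3), Pit 11→Pit 13 = (588, 97, -121.2).
Normal n = (Pit 11→Pit 12) × (Pit 11→Pit 13) = (10369.5, 9468, 57885).
So ∂z/∂E = −n_x/n_z = −0.17914 and ∂z/∂N = −n_y/n_z = −0.16357.
Gradient magnitude |∇z| = √(a² + b²) = √(0.03209 + 0.02675) = 0.24258.
True dip = arctan(0.24258) = 13.6°, dipping toward NE (azimuth ≈ 048°).

13.6°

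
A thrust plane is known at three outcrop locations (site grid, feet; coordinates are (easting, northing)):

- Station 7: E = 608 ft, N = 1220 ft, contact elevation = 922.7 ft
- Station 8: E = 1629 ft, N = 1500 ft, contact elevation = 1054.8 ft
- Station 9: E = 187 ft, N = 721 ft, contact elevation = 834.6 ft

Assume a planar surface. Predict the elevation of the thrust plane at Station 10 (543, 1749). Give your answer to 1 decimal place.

962.2 ft

Let the plane be z = a·E + b·N + c.
Station 8−Station 7: 1021a + 280b = 132.1;  Station 9−Station 7: −421a − 499b = −88.1.
Solving gives a = 0.105337, b = 0.087682.
Then c = 922.7 − a·608 − b·1220 = 751.68.
At (543, 1749): z = 57.2 + 153.4 + 751.68 = 962.2 ft.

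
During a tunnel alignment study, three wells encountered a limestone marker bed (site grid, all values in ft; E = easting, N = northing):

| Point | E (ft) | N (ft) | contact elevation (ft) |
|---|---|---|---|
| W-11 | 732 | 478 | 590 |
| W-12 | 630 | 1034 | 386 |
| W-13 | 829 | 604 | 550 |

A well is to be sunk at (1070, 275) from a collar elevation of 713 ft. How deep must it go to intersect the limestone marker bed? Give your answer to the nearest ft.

33 ft

Two edge vectors: W-11→W-12 = (-102, 556, -204), W-11→W-13 = (97, 126, -40).
Normal n = (W-11→W-12) × (W-11→W-13) = (3464, -23868, -66784).
So ∂z/∂E = −n_x/n_z = 0.05187 and ∂z/∂N = −n_y/n_z = −0.35739.
Intercept c from W-11: 590 − 37.97 + 170.83 = 722.86.
At (1070, 275): z_contact = 55.5 − 98.3 + 722.86 = 680.1 ft.
Depth below ground = 713 − 680.1 = 33 ft.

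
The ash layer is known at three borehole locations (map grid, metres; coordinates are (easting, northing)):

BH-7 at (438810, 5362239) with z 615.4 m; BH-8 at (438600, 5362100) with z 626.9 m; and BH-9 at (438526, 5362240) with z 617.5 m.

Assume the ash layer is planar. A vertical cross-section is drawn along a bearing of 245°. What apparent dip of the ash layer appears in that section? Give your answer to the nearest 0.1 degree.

2.1°

Let the plane be z = a·E + b·N + c.
BH-8−BH-7: −210a − 139b = 11.5;  BH-9−BH-7: −284a + 1b = 2.1.
Solving gives a = −0.00765, b = −0.07118.
Unit vector along 245° is (sin 245°, cos 245°) = (-0.9063, -0.4226).
Slope in that direction = a·(-0.9063) + b·(-0.4226) = 0.03701.
Apparent dip = arctan|0.03701| = 2.1° (true dip is 4.1°, so apparent ≤ true as expected).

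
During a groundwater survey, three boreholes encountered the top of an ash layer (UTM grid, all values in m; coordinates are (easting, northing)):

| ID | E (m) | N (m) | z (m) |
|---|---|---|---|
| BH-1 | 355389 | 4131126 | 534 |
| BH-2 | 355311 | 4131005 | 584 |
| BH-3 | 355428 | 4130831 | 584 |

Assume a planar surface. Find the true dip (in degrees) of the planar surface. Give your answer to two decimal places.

Let the plane be z = a·E + b·N + c.
BH-2−BH-1: −78a − 121b = 50;  BH-3−BH-1: 39a − 295b = 50.
Solving gives a = −0.31375, b = −0.21097.
Gradient magnitude |∇z| = √(a² + b²) = √(0.09844 + 0.04451) = 0.37808.
True dip = arctan(0.37808) = 20.71°, dipping toward NE (azimuth ≈ 056°).

20.71°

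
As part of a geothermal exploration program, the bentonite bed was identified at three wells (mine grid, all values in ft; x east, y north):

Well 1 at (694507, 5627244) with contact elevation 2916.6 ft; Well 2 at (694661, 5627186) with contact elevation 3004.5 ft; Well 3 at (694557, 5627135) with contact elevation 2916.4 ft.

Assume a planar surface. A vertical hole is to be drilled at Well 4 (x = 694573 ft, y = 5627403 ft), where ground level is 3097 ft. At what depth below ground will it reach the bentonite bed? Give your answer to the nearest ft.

Let the plane be z = a·x + b·y + c.
Well 2−Well 1: 154a − 58b = 87.9;  Well 3−Well 1: 50a − 109b = −0.2.
Solving gives a = 0.69081809, b = 0.31872389.
Then c = 2916.6 − a·694507 − b·5627244 = −2270398.52.
At (694573, 5627403): z_contact = 479823.6 + 1793587.8 − 2270398.52 = 3012.9 ft.
Depth below ground = 3097 − 3012.9 = 84 ft.

84 ft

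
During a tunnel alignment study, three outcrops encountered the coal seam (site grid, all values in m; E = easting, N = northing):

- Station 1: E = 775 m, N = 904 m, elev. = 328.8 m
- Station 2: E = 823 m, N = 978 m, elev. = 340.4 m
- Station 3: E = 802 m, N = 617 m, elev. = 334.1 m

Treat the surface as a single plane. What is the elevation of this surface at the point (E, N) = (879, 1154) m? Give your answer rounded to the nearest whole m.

Let the plane be z = a·E + b·N + c.
Station 2−Station 1: 48a + 74b = 11.6;  Station 3−Station 1: 27a − 287b = 5.3.
Solving gives a = 0.23592, b = 0.00373.
Then c = 328.8 − a·775 − b·904 = 142.59.
At (879, 1154): z = 207.4 + 4.3 + 142.59 = 354.3 m.

354 m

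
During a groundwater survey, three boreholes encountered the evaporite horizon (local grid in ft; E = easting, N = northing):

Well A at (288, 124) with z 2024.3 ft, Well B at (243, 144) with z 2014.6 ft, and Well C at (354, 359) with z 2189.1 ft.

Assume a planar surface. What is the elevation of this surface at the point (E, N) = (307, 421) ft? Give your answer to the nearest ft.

Two edge vectors: Well A→Well B = (-45, 20, -9.7), Well A→Well C = (66, 235, 164.8).
Normal n = (Well A→Well B) × (Well A→Well C) = (5575.5, 6775.8, -11895).
So ∂z/∂E = −n_x/n_z = 0.46873 and ∂z/∂N = −n_y/n_z = 0.56963.
Intercept c from Well A: 2024.3 − 134.99 − 70.63 = 1818.67.
At (307, 421): z = 143.9 + 239.8 + 1818.67 = 2202.4 ft.

2202 ft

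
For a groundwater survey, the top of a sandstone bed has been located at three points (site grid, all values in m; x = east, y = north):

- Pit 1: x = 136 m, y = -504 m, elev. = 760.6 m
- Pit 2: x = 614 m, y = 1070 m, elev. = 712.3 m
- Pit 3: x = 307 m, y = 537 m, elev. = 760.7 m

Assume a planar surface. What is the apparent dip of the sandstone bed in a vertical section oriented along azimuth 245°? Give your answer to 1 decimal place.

Let the plane be z = a·x + b·y + c.
Pit 2−Pit 1: 478a + 1574b = −48.3;  Pit 3−Pit 1: 171a + 1041b = 0.1.
Solving gives a = −0.22079, b = 0.03636.
Unit vector along 245° is (sin 245°, cos 245°) = (-0.9063, -0.4226).
Slope in that direction = a·(-0.9063) + b·(-0.4226) = 0.18473.
Apparent dip = arctan|0.18473| = 10.5° (true dip is 12.6°, so apparent ≤ true as expected).

10.5°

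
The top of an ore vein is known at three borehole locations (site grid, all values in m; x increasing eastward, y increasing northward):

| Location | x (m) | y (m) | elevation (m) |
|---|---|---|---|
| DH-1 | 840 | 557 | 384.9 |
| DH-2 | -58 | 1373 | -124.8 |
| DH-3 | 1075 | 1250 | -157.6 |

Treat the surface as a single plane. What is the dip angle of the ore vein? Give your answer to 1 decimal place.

37.0°

Let the plane be z = a·x + b·y + c.
DH-2−DH-1: −898a + 816b = −509.7;  DH-3−DH-1: 235a + 693b = −542.5.
Solving gives a = −0.10989, b = −0.74556.
Gradient magnitude |∇z| = √(a² + b²) = √(0.01208 + 0.55587) = 0.75362.
True dip = arctan(0.75362) = 37.0°, dipping toward N (azimuth ≈ 008°).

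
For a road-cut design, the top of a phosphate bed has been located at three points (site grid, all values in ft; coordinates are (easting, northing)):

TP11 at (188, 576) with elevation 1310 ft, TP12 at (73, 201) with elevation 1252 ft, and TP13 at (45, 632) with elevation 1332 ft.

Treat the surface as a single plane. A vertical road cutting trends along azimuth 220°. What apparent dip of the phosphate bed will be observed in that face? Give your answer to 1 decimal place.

4.8°

Let the plane be z = a·E + b·N + c.
TP12−TP11: −115a − 375b = −58;  TP13−TP11: −143a + 56b = 22.
Solving gives a = −0.08328, b = 0.18020.
Unit vector along 220° is (sin 220°, cos 220°) = (-0.6428, -0.7660).
Slope in that direction = a·(-0.6428) + b·(-0.7660) = −0.08452.
Apparent dip = arctan|0.08452| = 4.8° (true dip is 11.2°, so apparent ≤ true as expected).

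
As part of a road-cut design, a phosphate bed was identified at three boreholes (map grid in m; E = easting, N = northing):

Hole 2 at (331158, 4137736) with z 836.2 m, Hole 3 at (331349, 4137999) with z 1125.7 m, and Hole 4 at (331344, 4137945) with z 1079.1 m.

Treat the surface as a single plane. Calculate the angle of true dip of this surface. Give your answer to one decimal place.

42.3°

Let the plane be z = a·E + b·N + c.
Hole 3−Hole 2: 191a + 263b = 289.5;  Hole 4−Hole 2: 186a + 209b = 242.9.
Solving gives a = 0.37529, b = 0.82821.
Gradient magnitude |∇z| = √(a² + b²) = √(0.14084 + 0.68594) = 0.90927.
True dip = arctan(0.90927) = 42.3°, dipping toward SSW (azimuth ≈ 204°).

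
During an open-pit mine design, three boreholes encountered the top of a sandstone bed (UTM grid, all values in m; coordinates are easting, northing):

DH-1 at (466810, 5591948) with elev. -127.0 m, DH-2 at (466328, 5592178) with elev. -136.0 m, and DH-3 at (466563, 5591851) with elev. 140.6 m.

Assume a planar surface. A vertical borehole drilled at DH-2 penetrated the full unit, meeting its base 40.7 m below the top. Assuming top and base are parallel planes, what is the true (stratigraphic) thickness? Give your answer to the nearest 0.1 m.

Let the plane be z = a·easting + b·northing + c.
DH-2−DH-1: −482a + 230b = −9;  DH-3−DH-1: −247a − 97b = 267.6.
Solving gives a = −0.58587, b = −1.26691.
|∇z| = √(a²+b²) = 1.39582, so dip δ = arctan(1.39582) = 54.38°.
True thickness = vertical thickness × cos δ = 40.7 × cos 54.38° = 23.7 m.

23.7 m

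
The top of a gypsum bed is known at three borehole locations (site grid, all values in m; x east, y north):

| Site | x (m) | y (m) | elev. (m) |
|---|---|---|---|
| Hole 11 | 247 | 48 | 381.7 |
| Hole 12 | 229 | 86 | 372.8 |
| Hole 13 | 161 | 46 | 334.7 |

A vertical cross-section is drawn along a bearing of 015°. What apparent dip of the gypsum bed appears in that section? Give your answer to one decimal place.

9.4°

Two edge vectors: Hole 11→Hole 12 = (-18, 38, -8.9), Hole 11→Hole 13 = (-86, -2, -47).
Normal n = (Hole 11→Hole 12) × (Hole 11→Hole 13) = (-1803.8, -80.6, 3304).
So ∂z/∂x = −n_x/n_z = 0.54594 and ∂z/∂y = −n_y/n_z = 0.02439.
Unit vector along 015° is (sin 15°, cos 15°) = (0.2588, 0.9659).
Slope in that direction = a·(0.2588) + b·(0.9659) = 0.16486.
Apparent dip = arctan|0.16486| = 9.4° (true dip is 28.7°, so apparent ≤ true as expected).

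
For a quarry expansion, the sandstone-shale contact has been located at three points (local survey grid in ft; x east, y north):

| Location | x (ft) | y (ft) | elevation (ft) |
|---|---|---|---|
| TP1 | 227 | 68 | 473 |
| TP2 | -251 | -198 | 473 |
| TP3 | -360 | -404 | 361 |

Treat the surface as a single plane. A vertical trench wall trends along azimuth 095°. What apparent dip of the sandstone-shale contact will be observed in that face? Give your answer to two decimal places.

Two edge vectors: TP1→TP2 = (-478, -266, 0), TP1→TP3 = (-587, -472, -112).
Normal n = (TP1→TP2) × (TP1→TP3) = (29792, -53536, 69474).
So ∂z/∂x = −n_x/n_z = −0.42882 and ∂z/∂y = −n_y/n_z = 0.77059.
Unit vector along 095° is (sin 95°, cos 95°) = (0.9962, -0.0872).
Slope in that direction = a·(0.9962) + b·(-0.0872) = −0.49435.
Apparent dip = arctan|0.49435| = 26.31° (true dip is 41.4°, so apparent ≤ true as expected).

26.31°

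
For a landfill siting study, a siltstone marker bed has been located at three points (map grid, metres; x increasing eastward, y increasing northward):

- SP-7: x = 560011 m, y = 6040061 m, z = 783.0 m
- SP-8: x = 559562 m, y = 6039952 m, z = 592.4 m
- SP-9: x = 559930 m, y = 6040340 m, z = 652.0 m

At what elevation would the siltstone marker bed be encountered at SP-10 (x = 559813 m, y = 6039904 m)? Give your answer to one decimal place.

Two edge vectors: SP-7→SP-8 = (-449, -109, -190.6), SP-7→SP-9 = (-81, 279, -131).
Normal n = (SP-7→SP-8) × (SP-7→SP-9) = (67456.4, -43380.4, -134100).
So ∂z/∂x = −n_x/n_z = 0.503030574 and ∂z/∂y = −n_y/n_z = −0.323492916.
Intercept c from SP-7: 783 − 281702.65 + 1953916.94 = 1672997.29.
At (559813, 6039904): z = 281603.1 − 1953866.2 + 1672997.29 = 734.2 m.

734.2 m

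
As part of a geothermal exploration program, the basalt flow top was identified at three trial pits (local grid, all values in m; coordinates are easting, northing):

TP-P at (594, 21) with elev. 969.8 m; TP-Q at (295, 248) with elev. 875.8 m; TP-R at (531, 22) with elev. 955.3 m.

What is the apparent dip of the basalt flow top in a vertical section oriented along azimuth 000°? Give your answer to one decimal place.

6.5°

Two edge vectors: TP-P→TP-Q = (-299, 227, -94), TP-P→TP-R = (-63, 1, -14.5).
Normal n = (TP-P→TP-Q) × (TP-P→TP-R) = (-3197.5, 1586.5, 14002).
So ∂z/∂easting = −n_x/n_z = 0.22836 and ∂z/∂northing = −n_y/n_z = −0.11331.
Unit vector along 000° is (sin 0°, cos 0°) = (0.0000, 1.0000).
Slope in that direction = a·(0.0000) + b·(1.0000) = −0.11331.
Apparent dip = arctan|0.11331| = 6.5° (true dip is 14.3°, so apparent ≤ true as expected).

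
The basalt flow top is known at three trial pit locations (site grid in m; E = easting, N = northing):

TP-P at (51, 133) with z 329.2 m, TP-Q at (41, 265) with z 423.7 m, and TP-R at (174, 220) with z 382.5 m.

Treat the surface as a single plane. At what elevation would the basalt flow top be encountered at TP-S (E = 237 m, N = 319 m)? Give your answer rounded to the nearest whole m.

Two edge vectors: TP-P→TP-Q = (-10, 132, 94.5), TP-P→TP-R = (123, 87, 53.3).
Normal n = (TP-P→TP-Q) × (TP-P→TP-R) = (-1185.9, 12156.5, -17106).
So ∂z/∂E = −n_x/n_z = −0.06933 and ∂z/∂N = −n_y/n_z = 0.71066.
Intercept c from TP-P: 329.2 + 3.54 − 94.52 = 238.22.
At (237, 319): z = −16.4 + 226.7 + 238.22 = 448.5 m.

448 m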